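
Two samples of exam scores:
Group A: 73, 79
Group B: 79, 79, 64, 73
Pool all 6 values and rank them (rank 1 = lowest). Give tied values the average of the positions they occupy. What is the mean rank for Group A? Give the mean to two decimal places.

Sorted (ascending): 64, 73, 73, 79, 79, 79
The 2 values of 73 occupy positions 2–3 → average rank (2+3)/2 = 2.5.
The 3 values of 79 occupy positions 4–6 → average rank 5.
Group A values → pooled ranks: 73→2.5, 79→5
Mean rank = (2.5 + 5) / 2 = 3.75

3.75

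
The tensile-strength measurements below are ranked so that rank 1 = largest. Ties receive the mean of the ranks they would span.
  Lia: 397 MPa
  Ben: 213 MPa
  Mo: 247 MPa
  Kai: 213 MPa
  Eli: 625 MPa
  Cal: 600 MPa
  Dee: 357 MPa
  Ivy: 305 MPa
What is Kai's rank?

7.5

Sorted (descending): 625, 600, 397, 357, 305, 247, 213, 213
The 2 values of 213 occupy positions 7–8 → average rank (7+8)/2 = 7.5.
Kai has value 213 MPa → rank 7.5.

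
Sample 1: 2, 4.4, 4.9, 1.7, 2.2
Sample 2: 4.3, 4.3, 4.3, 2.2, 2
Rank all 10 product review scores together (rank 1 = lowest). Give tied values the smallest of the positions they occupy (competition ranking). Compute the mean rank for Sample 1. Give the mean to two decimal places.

Sorted (ascending): 1.7, 2, 2, 2.2, 2.2, 4.3, 4.3, 4.3, 4.4, 4.9
The 2 values of 2 occupy positions 2–3 → each gets rank 2.
The 2 values of 2.2 occupy positions 4–5 → each gets rank 4.
The 3 values of 4.3 occupy positions 6–8 → each gets rank 6.
Sample 1 values → pooled ranks: 2→2, 4.4→9, 4.9→10, 1.7→1, 2.2→4
Mean rank = (2 + 9 + 10 + 1 + 4) / 5 = 5.20

5.20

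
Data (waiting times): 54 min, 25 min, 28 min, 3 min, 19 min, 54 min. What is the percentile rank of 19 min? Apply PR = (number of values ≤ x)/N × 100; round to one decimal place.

N = 6.
Strictly below 19: 1. Equal to 19: 1.
PR = 2/6 × 100 = 33.3

33.3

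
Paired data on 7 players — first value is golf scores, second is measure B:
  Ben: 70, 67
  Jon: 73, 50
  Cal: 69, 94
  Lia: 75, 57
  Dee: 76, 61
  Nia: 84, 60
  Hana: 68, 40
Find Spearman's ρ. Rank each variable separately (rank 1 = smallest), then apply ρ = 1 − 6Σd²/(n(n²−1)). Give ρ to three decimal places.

0.071

Ranks of variable 1: 3, 4, 2, 5, 6, 7, 1
Ranks of variable 2: 6, 2, 7, 3, 5, 4, 1
d = r₁ − r₂: -3, 2, -5, 2, 1, 3, 0
d²: 9, 4, 25, 4, 1, 9, 0; Σd² = 52
ρ = 1 − 6·52/(7·48) = 1 − 312/336 = 0.071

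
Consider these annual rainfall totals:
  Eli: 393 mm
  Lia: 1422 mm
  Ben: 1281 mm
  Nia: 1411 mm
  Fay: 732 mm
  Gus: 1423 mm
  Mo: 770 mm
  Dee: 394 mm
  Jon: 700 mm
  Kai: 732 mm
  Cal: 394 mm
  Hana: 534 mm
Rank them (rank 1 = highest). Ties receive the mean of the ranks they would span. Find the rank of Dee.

10.5

Sorted (descending): 1423, 1422, 1411, 1281, 770, 732, 732, 700, 534, 394, 394, 393
The 2 values of 732 occupy positions 6–7 → average rank (6+7)/2 = 6.5.
The 2 values of 394 occupy positions 10–11 → average rank (10+11)/2 = 10.5.
Dee has value 394 mm → rank 10.5.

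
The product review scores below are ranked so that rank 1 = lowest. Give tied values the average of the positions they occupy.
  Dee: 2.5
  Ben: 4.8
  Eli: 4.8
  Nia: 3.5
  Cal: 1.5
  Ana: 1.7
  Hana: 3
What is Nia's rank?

5

Sorted (ascending): 1.5, 1.7, 2.5, 3, 3.5, 4.8, 4.8
The 2 values of 4.8 occupy positions 6–7 → average rank (6+7)/2 = 6.5.
Nia has value 3.5 → rank 5.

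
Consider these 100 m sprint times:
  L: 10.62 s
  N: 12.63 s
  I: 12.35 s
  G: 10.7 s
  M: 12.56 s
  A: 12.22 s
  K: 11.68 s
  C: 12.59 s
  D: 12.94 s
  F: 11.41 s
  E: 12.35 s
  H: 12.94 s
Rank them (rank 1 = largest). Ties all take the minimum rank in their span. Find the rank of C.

4

Sorted (descending): 12.94, 12.94, 12.63, 12.59, 12.56, 12.35, 12.35, 12.22, 11.68, 11.41, 10.7, 10.62
The 2 values of 12.94 occupy positions 1–2 → each gets rank 1.
The 2 values of 12.35 occupy positions 6–7 → each gets rank 6.
C has value 12.59 s → rank 4.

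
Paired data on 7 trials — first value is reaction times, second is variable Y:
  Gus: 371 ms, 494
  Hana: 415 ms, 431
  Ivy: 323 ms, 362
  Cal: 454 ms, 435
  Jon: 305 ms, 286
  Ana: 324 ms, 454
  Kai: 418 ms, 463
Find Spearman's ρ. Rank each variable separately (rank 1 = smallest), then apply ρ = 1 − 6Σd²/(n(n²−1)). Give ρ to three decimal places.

0.536

Ranks of variable 1: 4, 5, 2, 7, 1, 3, 6
Ranks of variable 2: 7, 3, 2, 4, 1, 5, 6
d = r₁ − r₂: -3, 2, 0, 3, 0, -2, 0
d²: 9, 4, 0, 9, 0, 4, 0; Σd² = 26
ρ = 1 − 6·26/(7·48) = 1 − 156/336 = 0.536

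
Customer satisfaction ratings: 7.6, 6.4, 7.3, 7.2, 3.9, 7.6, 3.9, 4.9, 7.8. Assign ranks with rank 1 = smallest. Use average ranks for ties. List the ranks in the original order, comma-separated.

7.5, 4, 6, 5, 1.5, 7.5, 1.5, 3, 9

Sorted (ascending): 3.9, 3.9, 4.9, 6.4, 7.2, 7.3, 7.6, 7.6, 7.8
The 2 values of 3.9 occupy positions 1–2 → average rank (1+2)/2 = 1.5.
The 2 values of 7.6 occupy positions 7–8 → average rank (7+8)/2 = 7.5.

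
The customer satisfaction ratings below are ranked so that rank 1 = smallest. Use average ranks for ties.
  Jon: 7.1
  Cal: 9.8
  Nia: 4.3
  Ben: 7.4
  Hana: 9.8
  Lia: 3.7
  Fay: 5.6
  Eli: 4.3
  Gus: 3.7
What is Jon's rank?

6

Sorted (ascending): 3.7, 3.7, 4.3, 4.3, 5.6, 7.1, 7.4, 9.8, 9.8
The 2 values of 3.7 occupy positions 1–2 → average rank (1+2)/2 = 1.5.
The 2 values of 4.3 occupy positions 3–4 → average rank (3+4)/2 = 3.5.
The 2 values of 9.8 occupy positions 8–9 → average rank (8+9)/2 = 8.5.
Jon has value 7.1 → rank 6.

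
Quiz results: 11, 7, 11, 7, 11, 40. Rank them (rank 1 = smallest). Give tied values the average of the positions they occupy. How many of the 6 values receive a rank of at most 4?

Sorted (ascending): 7, 7, 11, 11, 11, 40
The 2 values of 7 occupy positions 1–2 → average rank (1+2)/2 = 1.5.
The 3 values of 11 occupy positions 3–5 → average rank 4.
Ranks ≤ 4: {1.5, 1.5, 4, 4, 4} → 5 values.

5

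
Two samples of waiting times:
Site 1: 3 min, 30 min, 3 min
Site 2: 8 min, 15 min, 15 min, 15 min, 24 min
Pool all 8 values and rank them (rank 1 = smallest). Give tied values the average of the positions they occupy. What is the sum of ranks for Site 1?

Sorted (ascending): 3, 3, 8, 15, 15, 15, 24, 30
The 2 values of 3 occupy positions 1–2 → average rank (1+2)/2 = 1.5.
The 3 values of 15 occupy positions 4–6 → average rank 5.
Site 1 values → pooled ranks: 3→1.5, 30→8, 3→1.5
Rank sum = 1.5 + 8 + 1.5 = 11

11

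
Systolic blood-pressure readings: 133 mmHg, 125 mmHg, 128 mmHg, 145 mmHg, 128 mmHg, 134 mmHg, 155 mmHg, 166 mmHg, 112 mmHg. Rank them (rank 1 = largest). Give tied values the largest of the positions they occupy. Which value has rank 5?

133

Sorted (descending): 166, 155, 145, 134, 133, 128, 128, 125, 112
The 2 values of 128 occupy positions 6–7 → each gets rank 7.
Rank 5 → value 133.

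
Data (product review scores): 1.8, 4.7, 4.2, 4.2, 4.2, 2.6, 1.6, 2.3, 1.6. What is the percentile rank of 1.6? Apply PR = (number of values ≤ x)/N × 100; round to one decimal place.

N = 9.
Strictly below 1.6: 0. Equal to 1.6: 2.
PR = 2/9 × 100 = 22.2

22.2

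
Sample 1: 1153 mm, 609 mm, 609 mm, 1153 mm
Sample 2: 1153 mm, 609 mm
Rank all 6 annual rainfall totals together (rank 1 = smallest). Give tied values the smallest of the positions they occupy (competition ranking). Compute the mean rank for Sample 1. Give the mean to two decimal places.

2.50

Sorted (ascending): 609, 609, 609, 1153, 1153, 1153
The 3 values of 609 occupy positions 1–3 → each gets rank 1.
The 3 values of 1153 occupy positions 4–6 → each gets rank 4.
Sample 1 values → pooled ranks: 1153→4, 609→1, 609→1, 1153→4
Mean rank = (4 + 1 + 1 + 4) / 4 = 2.50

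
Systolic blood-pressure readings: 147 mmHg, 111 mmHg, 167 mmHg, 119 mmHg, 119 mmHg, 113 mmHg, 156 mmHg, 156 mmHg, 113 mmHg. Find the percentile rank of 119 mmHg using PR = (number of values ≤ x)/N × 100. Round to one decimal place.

N = 9.
Strictly below 119: 3. Equal to 119: 2.
PR = 5/9 × 100 = 55.6

55.6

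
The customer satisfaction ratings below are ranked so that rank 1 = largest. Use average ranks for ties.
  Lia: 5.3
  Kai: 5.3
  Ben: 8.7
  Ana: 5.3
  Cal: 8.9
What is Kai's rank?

4

Sorted (descending): 8.9, 8.7, 5.3, 5.3, 5.3
The 3 values of 5.3 occupy positions 3–5 → average rank 4.
Kai has value 5.3 → rank 4.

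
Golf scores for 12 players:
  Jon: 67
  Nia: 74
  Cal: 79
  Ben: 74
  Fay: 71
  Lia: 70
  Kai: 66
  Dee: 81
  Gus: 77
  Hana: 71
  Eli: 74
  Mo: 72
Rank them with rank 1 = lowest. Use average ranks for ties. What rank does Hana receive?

Sorted (ascending): 66, 67, 70, 71, 71, 72, 74, 74, 74, 77, 79, 81
The 2 values of 71 occupy positions 4–5 → average rank (4+5)/2 = 4.5.
The 3 values of 74 occupy positions 7–9 → average rank 8.
Hana has value 71 → rank 4.5.

4.5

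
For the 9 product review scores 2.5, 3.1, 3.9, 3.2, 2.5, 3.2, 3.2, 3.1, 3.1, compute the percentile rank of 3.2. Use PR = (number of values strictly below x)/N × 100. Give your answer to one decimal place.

N = 9.
Strictly below 3.2: 5. Equal to 3.2: 3.
PR = 5/9 × 100 = 55.6

55.6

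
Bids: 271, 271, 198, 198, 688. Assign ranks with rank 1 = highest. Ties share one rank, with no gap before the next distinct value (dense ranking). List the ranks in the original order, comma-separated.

2, 2, 3, 3, 1

Sorted (descending): 688, 271, 271, 198, 198
The 2 values of 271 share dense rank 2.
The 2 values of 198 share dense rank 3.
Remaining distinct values take the next consecutive integers.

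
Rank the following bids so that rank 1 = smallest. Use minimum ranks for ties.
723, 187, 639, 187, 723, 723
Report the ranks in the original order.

Sorted (ascending): 187, 187, 639, 723, 723, 723
The 2 values of 187 occupy positions 1–2 → each gets rank 1.
The 3 values of 723 occupy positions 4–6 → each gets rank 4.

4, 1, 3, 1, 4, 4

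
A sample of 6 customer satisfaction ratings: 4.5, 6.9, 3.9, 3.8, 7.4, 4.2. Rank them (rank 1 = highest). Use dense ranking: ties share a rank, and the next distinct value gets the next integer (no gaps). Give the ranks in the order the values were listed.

Sorted (descending): 7.4, 6.9, 4.5, 4.2, 3.9, 3.8
No ties — each value takes its position as its rank.

3, 2, 5, 6, 1, 4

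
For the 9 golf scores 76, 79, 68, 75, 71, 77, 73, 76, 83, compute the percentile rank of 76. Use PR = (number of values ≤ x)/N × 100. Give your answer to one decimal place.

N = 9.
Strictly below 76: 4. Equal to 76: 2.
PR = 6/9 × 100 = 66.7

66.7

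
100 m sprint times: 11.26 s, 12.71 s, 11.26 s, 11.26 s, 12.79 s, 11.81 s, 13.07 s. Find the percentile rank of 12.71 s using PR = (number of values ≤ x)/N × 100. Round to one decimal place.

N = 7.
Strictly below 12.71: 4. Equal to 12.71: 1.
PR = 5/7 × 100 = 71.4

71.4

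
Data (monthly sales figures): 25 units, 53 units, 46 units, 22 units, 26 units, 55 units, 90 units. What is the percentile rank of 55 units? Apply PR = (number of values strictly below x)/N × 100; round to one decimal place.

N = 7.
Strictly below 55: 5. Equal to 55: 1.
PR = 5/7 × 100 = 71.4

71.4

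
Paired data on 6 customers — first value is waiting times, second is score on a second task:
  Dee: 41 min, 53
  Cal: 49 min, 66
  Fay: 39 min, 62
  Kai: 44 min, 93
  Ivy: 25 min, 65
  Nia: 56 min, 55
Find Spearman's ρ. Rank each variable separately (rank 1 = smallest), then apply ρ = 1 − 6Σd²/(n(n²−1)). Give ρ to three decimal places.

0.029

Ranks of variable 1: 3, 5, 2, 4, 1, 6
Ranks of variable 2: 1, 5, 3, 6, 4, 2
d = r₁ − r₂: 2, 0, -1, -2, -3, 4
d²: 4, 0, 1, 4, 9, 16; Σd² = 34
ρ = 1 − 6·34/(6·35) = 1 − 204/210 = 0.029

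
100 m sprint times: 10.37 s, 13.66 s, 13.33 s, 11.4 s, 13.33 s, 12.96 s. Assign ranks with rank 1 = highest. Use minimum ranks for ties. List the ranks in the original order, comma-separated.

6, 1, 2, 5, 2, 4

Sorted (descending): 13.66, 13.33, 13.33, 12.96, 11.4, 10.37
The 2 values of 13.33 occupy positions 2–3 → each gets rank 2.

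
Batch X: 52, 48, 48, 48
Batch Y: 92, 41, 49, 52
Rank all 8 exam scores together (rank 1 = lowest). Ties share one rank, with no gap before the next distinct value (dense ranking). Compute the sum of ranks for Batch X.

Sorted (ascending): 41, 48, 48, 48, 49, 52, 52, 92
The 3 values of 48 share dense rank 2.
The 2 values of 52 share dense rank 4.
Remaining distinct values take the next consecutive integers.
Batch X values → pooled ranks: 52→4, 48→2, 48→2, 48→2
Rank sum = 4 + 2 + 2 + 2 = 10

10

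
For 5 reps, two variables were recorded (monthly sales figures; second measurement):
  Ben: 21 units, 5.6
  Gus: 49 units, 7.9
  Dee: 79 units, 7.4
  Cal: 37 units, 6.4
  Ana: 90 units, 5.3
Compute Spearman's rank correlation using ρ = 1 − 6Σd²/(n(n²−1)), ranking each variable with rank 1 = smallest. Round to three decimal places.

-0.100

Ranks of variable 1: 1, 3, 4, 2, 5
Ranks of variable 2: 2, 5, 4, 3, 1
d = r₁ − r₂: -1, -2, 0, -1, 4
d²: 1, 4, 0, 1, 16; Σd² = 22
ρ = 1 − 6·22/(5·24) = 1 − 132/120 = -0.100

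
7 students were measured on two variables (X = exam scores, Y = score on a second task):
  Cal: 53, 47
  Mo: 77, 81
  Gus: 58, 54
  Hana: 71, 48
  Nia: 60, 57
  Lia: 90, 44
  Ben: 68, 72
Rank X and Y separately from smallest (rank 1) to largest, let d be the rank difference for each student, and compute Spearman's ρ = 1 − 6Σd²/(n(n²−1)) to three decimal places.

Ranks of variable 1: 1, 6, 2, 5, 3, 7, 4
Ranks of variable 2: 2, 7, 4, 3, 5, 1, 6
d = r₁ − r₂: -1, -1, -2, 2, -2, 6, -2
d²: 1, 1, 4, 4, 4, 36, 4; Σd² = 54
ρ = 1 − 6·54/(7·48) = 1 − 324/336 = 0.036

0.036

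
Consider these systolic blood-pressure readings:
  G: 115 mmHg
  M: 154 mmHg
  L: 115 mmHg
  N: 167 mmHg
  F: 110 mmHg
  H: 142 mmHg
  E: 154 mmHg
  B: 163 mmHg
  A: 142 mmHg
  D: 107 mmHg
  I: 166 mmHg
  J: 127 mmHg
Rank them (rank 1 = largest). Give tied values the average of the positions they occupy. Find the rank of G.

9.5

Sorted (descending): 167, 166, 163, 154, 154, 142, 142, 127, 115, 115, 110, 107
The 2 values of 154 occupy positions 4–5 → average rank (4+5)/2 = 4.5.
The 2 values of 142 occupy positions 6–7 → average rank (6+7)/2 = 6.5.
The 2 values of 115 occupy positions 9–10 → average rank (9+10)/2 = 9.5.
G has value 115 mmHg → rank 9.5.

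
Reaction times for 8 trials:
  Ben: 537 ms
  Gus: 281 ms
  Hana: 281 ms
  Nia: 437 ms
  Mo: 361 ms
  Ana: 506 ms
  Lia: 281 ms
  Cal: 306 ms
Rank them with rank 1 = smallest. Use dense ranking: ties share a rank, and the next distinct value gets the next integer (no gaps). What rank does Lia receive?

Sorted (ascending): 281, 281, 281, 306, 361, 437, 506, 537
The 3 values of 281 share dense rank 1.
Remaining distinct values take the next consecutive integers.
Lia has value 281 ms → rank 1.

1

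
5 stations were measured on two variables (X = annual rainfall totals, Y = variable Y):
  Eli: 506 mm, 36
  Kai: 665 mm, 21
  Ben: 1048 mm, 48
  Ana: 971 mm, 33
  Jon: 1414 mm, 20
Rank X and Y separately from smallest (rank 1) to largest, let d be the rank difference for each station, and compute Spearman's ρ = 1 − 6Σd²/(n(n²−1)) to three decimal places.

-0.300

Ranks of variable 1: 1, 2, 4, 3, 5
Ranks of variable 2: 4, 2, 5, 3, 1
d = r₁ − r₂: -3, 0, -1, 0, 4
d²: 9, 0, 1, 0, 16; Σd² = 26
ρ = 1 − 6·26/(5·24) = 1 − 156/120 = -0.300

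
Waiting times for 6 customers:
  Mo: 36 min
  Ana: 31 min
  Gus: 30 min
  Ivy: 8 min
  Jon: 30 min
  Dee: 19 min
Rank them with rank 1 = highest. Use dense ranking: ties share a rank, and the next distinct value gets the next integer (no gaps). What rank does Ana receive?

Sorted (descending): 36, 31, 30, 30, 19, 8
The 2 values of 30 share dense rank 3.
Remaining distinct values take the next consecutive integers.
Ana has value 31 min → rank 2.

2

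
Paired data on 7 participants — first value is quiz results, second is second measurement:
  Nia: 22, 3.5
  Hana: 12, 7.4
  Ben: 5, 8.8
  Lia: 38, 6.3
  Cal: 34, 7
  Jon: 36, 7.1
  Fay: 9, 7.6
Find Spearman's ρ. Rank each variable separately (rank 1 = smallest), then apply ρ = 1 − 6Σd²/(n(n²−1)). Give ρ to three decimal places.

-0.750

Ranks of variable 1: 4, 3, 1, 7, 5, 6, 2
Ranks of variable 2: 1, 5, 7, 2, 3, 4, 6
d = r₁ − r₂: 3, -2, -6, 5, 2, 2, -4
d²: 9, 4, 36, 25, 4, 4, 16; Σd² = 98
ρ = 1 − 6·98/(7·48) = 1 − 588/336 = -0.750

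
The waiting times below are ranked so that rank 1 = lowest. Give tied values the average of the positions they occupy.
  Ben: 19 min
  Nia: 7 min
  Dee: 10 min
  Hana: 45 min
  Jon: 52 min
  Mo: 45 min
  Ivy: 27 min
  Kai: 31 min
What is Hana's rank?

Sorted (ascending): 7, 10, 19, 27, 31, 45, 45, 52
The 2 values of 45 occupy positions 6–7 → average rank (6+7)/2 = 6.5.
Hana has value 45 min → rank 6.5.

6.5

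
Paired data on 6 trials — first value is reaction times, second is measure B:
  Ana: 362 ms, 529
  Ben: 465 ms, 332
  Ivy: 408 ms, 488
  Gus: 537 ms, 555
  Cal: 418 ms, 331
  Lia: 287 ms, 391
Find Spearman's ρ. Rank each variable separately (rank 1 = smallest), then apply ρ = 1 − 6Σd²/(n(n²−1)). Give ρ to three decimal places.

Ranks of variable 1: 2, 5, 3, 6, 4, 1
Ranks of variable 2: 5, 2, 4, 6, 1, 3
d = r₁ − r₂: -3, 3, -1, 0, 3, -2
d²: 9, 9, 1, 0, 9, 4; Σd² = 32
ρ = 1 − 6·32/(6·35) = 1 − 192/210 = 0.086

0.086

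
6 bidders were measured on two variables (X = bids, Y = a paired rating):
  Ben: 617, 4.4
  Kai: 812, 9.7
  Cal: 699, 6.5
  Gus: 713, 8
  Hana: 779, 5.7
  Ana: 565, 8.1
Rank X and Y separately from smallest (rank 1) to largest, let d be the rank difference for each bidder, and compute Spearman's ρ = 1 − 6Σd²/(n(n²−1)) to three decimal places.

Ranks of variable 1: 2, 6, 3, 4, 5, 1
Ranks of variable 2: 1, 6, 3, 4, 2, 5
d = r₁ − r₂: 1, 0, 0, 0, 3, -4
d²: 1, 0, 0, 0, 9, 16; Σd² = 26
ρ = 1 − 6·26/(6·35) = 1 − 156/210 = 0.257

0.257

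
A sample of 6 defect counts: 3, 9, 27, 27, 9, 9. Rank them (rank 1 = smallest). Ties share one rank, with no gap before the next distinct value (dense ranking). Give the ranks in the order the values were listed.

Sorted (ascending): 3, 9, 9, 9, 27, 27
The 3 values of 9 share dense rank 2.
The 2 values of 27 share dense rank 3.
Remaining distinct values take the next consecutive integers.

1, 2, 3, 3, 2, 2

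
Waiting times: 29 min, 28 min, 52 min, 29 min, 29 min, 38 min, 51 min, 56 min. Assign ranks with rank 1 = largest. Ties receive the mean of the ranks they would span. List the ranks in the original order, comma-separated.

Sorted (descending): 56, 52, 51, 38, 29, 29, 29, 28
The 3 values of 29 occupy positions 5–7 → average rank 6.

6, 8, 2, 6, 6, 4, 3, 1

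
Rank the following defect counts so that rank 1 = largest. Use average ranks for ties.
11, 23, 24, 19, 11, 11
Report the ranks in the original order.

Sorted (descending): 24, 23, 19, 11, 11, 11
The 3 values of 11 occupy positions 4–6 → average rank 5.

5, 2, 1, 3, 5, 5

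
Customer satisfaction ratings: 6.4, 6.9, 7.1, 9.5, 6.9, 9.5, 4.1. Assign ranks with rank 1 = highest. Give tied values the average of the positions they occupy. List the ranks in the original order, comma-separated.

Sorted (descending): 9.5, 9.5, 7.1, 6.9, 6.9, 6.4, 4.1
The 2 values of 9.5 occupy positions 1–2 → average rank (1+2)/2 = 1.5.
The 2 values of 6.9 occupy positions 4–5 → average rank (4+5)/2 = 4.5.

6, 4.5, 3, 1.5, 4.5, 1.5, 7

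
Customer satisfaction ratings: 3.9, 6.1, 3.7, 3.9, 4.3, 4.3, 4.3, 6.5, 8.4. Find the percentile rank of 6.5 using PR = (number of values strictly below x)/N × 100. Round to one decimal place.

77.8

N = 9.
Strictly below 6.5: 7. Equal to 6.5: 1.
PR = 7/9 × 100 = 77.8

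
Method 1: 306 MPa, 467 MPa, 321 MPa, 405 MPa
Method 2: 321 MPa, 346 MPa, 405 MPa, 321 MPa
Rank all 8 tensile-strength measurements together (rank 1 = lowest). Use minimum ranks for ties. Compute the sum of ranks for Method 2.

Sorted (ascending): 306, 321, 321, 321, 346, 405, 405, 467
The 3 values of 321 occupy positions 2–4 → each gets rank 2.
The 2 values of 405 occupy positions 6–7 → each gets rank 6.
Method 2 values → pooled ranks: 321→2, 346→5, 405→6, 321→2
Rank sum = 2 + 5 + 6 + 2 = 15

15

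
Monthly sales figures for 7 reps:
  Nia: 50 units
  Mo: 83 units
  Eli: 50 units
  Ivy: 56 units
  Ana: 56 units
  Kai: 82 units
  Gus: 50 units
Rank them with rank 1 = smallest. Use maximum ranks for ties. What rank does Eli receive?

Sorted (ascending): 50, 50, 50, 56, 56, 82, 83
The 3 values of 50 occupy positions 1–3 → each gets rank 3.
The 2 values of 56 occupy positions 4–5 → each gets rank 5.
Eli has value 50 units → rank 3.

3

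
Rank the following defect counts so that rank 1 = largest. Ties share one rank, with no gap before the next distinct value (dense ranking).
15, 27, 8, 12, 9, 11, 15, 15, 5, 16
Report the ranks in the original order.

Sorted (descending): 27, 16, 15, 15, 15, 12, 11, 9, 8, 5
The 3 values of 15 share dense rank 3.
Remaining distinct values take the next consecutive integers.

3, 1, 7, 4, 6, 5, 3, 3, 8, 2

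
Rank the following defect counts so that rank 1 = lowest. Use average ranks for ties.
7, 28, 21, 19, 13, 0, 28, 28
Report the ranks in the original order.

2, 7, 5, 4, 3, 1, 7, 7

Sorted (ascending): 0, 7, 13, 19, 21, 28, 28, 28
The 3 values of 28 occupy positions 6–8 → average rank 7.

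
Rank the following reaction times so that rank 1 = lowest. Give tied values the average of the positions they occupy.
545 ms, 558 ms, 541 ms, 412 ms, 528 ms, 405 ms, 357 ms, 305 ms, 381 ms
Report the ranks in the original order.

8, 9, 7, 5, 6, 4, 2, 1, 3

Sorted (ascending): 305, 357, 381, 405, 412, 528, 541, 545, 558
No ties — each value takes its position as its rank.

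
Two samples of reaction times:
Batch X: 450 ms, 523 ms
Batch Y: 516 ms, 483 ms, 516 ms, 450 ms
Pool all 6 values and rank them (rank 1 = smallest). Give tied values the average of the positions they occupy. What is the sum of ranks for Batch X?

Sorted (ascending): 450, 450, 483, 516, 516, 523
The 2 values of 450 occupy positions 1–2 → average rank (1+2)/2 = 1.5.
The 2 values of 516 occupy positions 4–5 → average rank (4+5)/2 = 4.5.
Batch X values → pooled ranks: 450→1.5, 523→6
Rank sum = 1.5 + 6 = 7.5

7.5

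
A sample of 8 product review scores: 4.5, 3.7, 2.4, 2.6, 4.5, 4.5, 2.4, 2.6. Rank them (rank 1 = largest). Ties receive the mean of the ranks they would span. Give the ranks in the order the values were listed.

2, 4, 7.5, 5.5, 2, 2, 7.5, 5.5

Sorted (descending): 4.5, 4.5, 4.5, 3.7, 2.6, 2.6, 2.4, 2.4
The 3 values of 4.5 occupy positions 1–3 → average rank 2.
The 2 values of 2.6 occupy positions 5–6 → average rank (5+6)/2 = 5.5.
The 2 values of 2.4 occupy positions 7–8 → average rank (7+8)/2 = 7.5.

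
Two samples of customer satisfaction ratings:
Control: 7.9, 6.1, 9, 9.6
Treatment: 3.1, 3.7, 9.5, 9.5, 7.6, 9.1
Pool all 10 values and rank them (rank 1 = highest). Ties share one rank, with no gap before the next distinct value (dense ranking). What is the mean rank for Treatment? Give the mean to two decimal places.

Sorted (descending): 9.6, 9.5, 9.5, 9.1, 9, 7.9, 7.6, 6.1, 3.7, 3.1
The 2 values of 9.5 share dense rank 2.
Remaining distinct values take the next consecutive integers.
Treatment values → pooled ranks: 3.1→9, 3.7→8, 9.5→2, 9.5→2, 7.6→6, 9.1→3
Mean rank = (9 + 8 + 2 + 2 + 6 + 3) / 6 = 5.00

5.00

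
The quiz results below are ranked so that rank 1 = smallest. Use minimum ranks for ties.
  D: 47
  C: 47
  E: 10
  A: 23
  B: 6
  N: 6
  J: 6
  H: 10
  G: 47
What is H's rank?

Sorted (ascending): 6, 6, 6, 10, 10, 23, 47, 47, 47
The 3 values of 6 occupy positions 1–3 → each gets rank 1.
The 2 values of 10 occupy positions 4–5 → each gets rank 4.
The 3 values of 47 occupy positions 7–9 → each gets rank 7.
H has value 10 → rank 4.

4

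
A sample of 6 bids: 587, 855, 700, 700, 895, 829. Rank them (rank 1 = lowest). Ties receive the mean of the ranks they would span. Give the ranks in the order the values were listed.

Sorted (ascending): 587, 700, 700, 829, 855, 895
The 2 values of 700 occupy positions 2–3 → average rank (2+3)/2 = 2.5.

1, 5, 2.5, 2.5, 6, 4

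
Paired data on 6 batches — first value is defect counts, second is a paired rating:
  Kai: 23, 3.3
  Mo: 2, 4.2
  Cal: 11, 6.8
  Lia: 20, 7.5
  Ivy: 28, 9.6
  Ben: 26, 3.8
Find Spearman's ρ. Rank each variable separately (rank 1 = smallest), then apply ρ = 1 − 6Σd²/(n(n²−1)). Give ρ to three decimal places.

Ranks of variable 1: 4, 1, 2, 3, 6, 5
Ranks of variable 2: 1, 3, 4, 5, 6, 2
d = r₁ − r₂: 3, -2, -2, -2, 0, 3
d²: 9, 4, 4, 4, 0, 9; Σd² = 30
ρ = 1 − 6·30/(6·35) = 1 − 180/210 = 0.143

0.143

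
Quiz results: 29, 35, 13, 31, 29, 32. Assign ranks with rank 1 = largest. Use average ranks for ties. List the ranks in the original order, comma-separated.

4.5, 1, 6, 3, 4.5, 2

Sorted (descending): 35, 32, 31, 29, 29, 13
The 2 values of 29 occupy positions 4–5 → average rank (4+5)/2 = 4.5.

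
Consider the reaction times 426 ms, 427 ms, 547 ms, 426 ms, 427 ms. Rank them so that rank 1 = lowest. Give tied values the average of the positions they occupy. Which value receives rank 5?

Sorted (ascending): 426, 426, 427, 427, 547
The 2 values of 426 occupy positions 1–2 → average rank (1+2)/2 = 1.5.
The 2 values of 427 occupy positions 3–4 → average rank (3+4)/2 = 3.5.
Rank 5 → value 547.

547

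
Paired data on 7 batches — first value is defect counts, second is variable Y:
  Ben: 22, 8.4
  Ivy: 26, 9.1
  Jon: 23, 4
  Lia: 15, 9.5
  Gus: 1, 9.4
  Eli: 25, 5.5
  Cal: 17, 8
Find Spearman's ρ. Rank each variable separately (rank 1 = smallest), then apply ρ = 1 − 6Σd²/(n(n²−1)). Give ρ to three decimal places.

Ranks of variable 1: 4, 7, 5, 2, 1, 6, 3
Ranks of variable 2: 4, 5, 1, 7, 6, 2, 3
d = r₁ − r₂: 0, 2, 4, -5, -5, 4, 0
d²: 0, 4, 16, 25, 25, 16, 0; Σd² = 86
ρ = 1 − 6·86/(7·48) = 1 − 516/336 = -0.536

-0.536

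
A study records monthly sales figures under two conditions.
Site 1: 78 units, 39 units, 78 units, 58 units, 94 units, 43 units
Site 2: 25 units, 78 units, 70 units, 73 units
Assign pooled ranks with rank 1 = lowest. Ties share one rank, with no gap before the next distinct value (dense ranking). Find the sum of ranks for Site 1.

31

Sorted (ascending): 25, 39, 43, 58, 70, 73, 78, 78, 78, 94
The 3 values of 78 share dense rank 7.
Remaining distinct values take the next consecutive integers.
Site 1 values → pooled ranks: 78→7, 39→2, 78→7, 58→4, 94→8, 43→3
Rank sum = 7 + 2 + 7 + 4 + 8 + 3 = 31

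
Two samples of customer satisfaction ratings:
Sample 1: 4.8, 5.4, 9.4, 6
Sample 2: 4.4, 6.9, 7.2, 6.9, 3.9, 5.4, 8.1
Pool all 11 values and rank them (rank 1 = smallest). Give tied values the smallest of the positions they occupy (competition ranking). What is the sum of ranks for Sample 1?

Sorted (ascending): 3.9, 4.4, 4.8, 5.4, 5.4, 6, 6.9, 6.9, 7.2, 8.1, 9.4
The 2 values of 5.4 occupy positions 4–5 → each gets rank 4.
The 2 values of 6.9 occupy positions 7–8 → each gets rank 7.
Sample 1 values → pooled ranks: 4.8→3, 5.4→4, 9.4→11, 6→6
Rank sum = 3 + 4 + 11 + 6 = 24

24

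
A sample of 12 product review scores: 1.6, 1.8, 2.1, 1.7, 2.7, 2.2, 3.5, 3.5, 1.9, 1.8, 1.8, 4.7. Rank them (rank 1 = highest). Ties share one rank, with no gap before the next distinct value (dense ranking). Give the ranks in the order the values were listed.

9, 7, 5, 8, 3, 4, 2, 2, 6, 7, 7, 1

Sorted (descending): 4.7, 3.5, 3.5, 2.7, 2.2, 2.1, 1.9, 1.8, 1.8, 1.8, 1.7, 1.6
The 2 values of 3.5 share dense rank 2.
The 3 values of 1.8 share dense rank 7.
Remaining distinct values take the next consecutive integers.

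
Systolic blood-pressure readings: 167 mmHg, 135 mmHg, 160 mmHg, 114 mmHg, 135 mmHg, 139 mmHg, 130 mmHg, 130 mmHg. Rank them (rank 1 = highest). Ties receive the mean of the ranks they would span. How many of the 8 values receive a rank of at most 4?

Sorted (descending): 167, 160, 139, 135, 135, 130, 130, 114
The 2 values of 135 occupy positions 4–5 → average rank (4+5)/2 = 4.5.
The 2 values of 130 occupy positions 6–7 → average rank (6+7)/2 = 6.5.
Ranks ≤ 4: {1, 2, 3} → 3 values.

3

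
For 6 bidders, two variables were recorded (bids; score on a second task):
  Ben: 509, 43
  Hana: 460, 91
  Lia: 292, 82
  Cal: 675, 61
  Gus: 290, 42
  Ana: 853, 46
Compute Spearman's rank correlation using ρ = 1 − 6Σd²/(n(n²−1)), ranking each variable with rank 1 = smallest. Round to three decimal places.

Ranks of variable 1: 4, 3, 2, 5, 1, 6
Ranks of variable 2: 2, 6, 5, 4, 1, 3
d = r₁ − r₂: 2, -3, -3, 1, 0, 3
d²: 4, 9, 9, 1, 0, 9; Σd² = 32
ρ = 1 − 6·32/(6·35) = 1 − 192/210 = 0.086

0.086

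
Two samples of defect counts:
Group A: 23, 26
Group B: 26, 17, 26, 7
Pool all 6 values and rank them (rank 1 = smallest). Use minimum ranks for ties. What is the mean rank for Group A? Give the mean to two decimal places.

3.50

Sorted (ascending): 7, 17, 23, 26, 26, 26
The 3 values of 26 occupy positions 4–6 → each gets rank 4.
Group A values → pooled ranks: 23→3, 26→4
Mean rank = (3 + 4) / 2 = 3.50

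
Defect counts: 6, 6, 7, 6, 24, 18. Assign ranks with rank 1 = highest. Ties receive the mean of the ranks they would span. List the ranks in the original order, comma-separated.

5, 5, 3, 5, 1, 2

Sorted (descending): 24, 18, 7, 6, 6, 6
The 3 values of 6 occupy positions 4–6 → average rank 5.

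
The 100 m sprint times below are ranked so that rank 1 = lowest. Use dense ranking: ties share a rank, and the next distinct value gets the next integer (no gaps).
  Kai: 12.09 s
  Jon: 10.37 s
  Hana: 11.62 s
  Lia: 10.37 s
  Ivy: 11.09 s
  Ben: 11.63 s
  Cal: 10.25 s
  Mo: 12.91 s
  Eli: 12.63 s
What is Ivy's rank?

Sorted (ascending): 10.25, 10.37, 10.37, 11.09, 11.62, 11.63, 12.09, 12.63, 12.91
The 2 values of 10.37 share dense rank 2.
Remaining distinct values take the next consecutive integers.
Ivy has value 11.09 s → rank 3.

3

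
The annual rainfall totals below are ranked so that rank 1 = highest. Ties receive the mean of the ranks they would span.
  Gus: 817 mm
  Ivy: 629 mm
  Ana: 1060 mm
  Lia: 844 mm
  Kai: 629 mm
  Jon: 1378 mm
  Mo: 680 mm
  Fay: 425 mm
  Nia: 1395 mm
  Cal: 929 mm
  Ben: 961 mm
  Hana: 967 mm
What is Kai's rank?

10.5

Sorted (descending): 1395, 1378, 1060, 967, 961, 929, 844, 817, 680, 629, 629, 425
The 2 values of 629 occupy positions 10–11 → average rank (10+11)/2 = 10.5.
Kai has value 629 mm → rank 10.5.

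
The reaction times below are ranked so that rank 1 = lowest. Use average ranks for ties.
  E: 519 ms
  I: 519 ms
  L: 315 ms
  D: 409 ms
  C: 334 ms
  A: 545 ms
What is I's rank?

4.5

Sorted (ascending): 315, 334, 409, 519, 519, 545
The 2 values of 519 occupy positions 4–5 → average rank (4+5)/2 = 4.5.
I has value 519 ms → rank 4.5.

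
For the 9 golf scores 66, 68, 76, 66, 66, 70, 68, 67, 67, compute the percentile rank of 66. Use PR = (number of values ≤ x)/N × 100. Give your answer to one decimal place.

33.3

N = 9.
Strictly below 66: 0. Equal to 66: 3.
PR = 3/9 × 100 = 33.3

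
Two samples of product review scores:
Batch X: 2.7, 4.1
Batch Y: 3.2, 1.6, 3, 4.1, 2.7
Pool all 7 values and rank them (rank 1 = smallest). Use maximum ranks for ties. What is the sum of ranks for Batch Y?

Sorted (ascending): 1.6, 2.7, 2.7, 3, 3.2, 4.1, 4.1
The 2 values of 2.7 occupy positions 2–3 → each gets rank 3.
The 2 values of 4.1 occupy positions 6–7 → each gets rank 7.
Batch Y values → pooled ranks: 3.2→5, 1.6→1, 3→4, 4.1→7, 2.7→3
Rank sum = 5 + 1 + 4 + 7 + 3 = 20

20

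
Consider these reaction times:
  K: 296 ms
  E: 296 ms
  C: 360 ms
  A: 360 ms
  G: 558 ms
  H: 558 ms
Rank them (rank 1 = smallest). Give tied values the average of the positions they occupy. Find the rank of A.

Sorted (ascending): 296, 296, 360, 360, 558, 558
The 2 values of 296 occupy positions 1–2 → average rank (1+2)/2 = 1.5.
The 2 values of 360 occupy positions 3–4 → average rank (3+4)/2 = 3.5.
The 2 values of 558 occupy positions 5–6 → average rank (5+6)/2 = 5.5.
A has value 360 ms → rank 3.5.

3.5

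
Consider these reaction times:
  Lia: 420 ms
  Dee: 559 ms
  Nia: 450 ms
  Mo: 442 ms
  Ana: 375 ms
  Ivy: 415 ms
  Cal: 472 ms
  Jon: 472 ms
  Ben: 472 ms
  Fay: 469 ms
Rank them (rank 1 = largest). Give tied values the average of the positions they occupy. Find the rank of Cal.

Sorted (descending): 559, 472, 472, 472, 469, 450, 442, 420, 415, 375
The 3 values of 472 occupy positions 2–4 → average rank 3.
Cal has value 472 ms → rank 3.

3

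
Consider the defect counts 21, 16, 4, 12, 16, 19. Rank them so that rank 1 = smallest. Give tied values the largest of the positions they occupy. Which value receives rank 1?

4

Sorted (ascending): 4, 12, 16, 16, 19, 21
The 2 values of 16 occupy positions 3–4 → each gets rank 4.
Rank 1 → value 4.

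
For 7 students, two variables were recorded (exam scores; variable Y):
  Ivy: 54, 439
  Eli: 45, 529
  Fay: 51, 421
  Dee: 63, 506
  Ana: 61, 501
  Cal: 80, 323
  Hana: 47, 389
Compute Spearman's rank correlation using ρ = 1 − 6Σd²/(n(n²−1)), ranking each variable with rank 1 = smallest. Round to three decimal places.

-0.286

Ranks of variable 1: 4, 1, 3, 6, 5, 7, 2
Ranks of variable 2: 4, 7, 3, 6, 5, 1, 2
d = r₁ − r₂: 0, -6, 0, 0, 0, 6, 0
d²: 0, 36, 0, 0, 0, 36, 0; Σd² = 72
ρ = 1 − 6·72/(7·48) = 1 − 432/336 = -0.286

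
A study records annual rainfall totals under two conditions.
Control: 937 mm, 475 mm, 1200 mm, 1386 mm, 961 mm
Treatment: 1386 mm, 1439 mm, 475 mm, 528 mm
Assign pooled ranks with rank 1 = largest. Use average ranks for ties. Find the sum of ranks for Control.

Sorted (descending): 1439, 1386, 1386, 1200, 961, 937, 528, 475, 475
The 2 values of 1386 occupy positions 2–3 → average rank (2+3)/2 = 2.5.
The 2 values of 475 occupy positions 8–9 → average rank (8+9)/2 = 8.5.
Control values → pooled ranks: 937→6, 475→8.5, 1200→4, 1386→2.5, 961→5
Rank sum = 6 + 8.5 + 4 + 2.5 + 5 = 26

26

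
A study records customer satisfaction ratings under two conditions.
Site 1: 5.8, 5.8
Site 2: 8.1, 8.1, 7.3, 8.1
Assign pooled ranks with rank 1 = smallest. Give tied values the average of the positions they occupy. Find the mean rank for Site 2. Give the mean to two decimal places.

Sorted (ascending): 5.8, 5.8, 7.3, 8.1, 8.1, 8.1
The 2 values of 5.8 occupy positions 1–2 → average rank (1+2)/2 = 1.5.
The 3 values of 8.1 occupy positions 4–6 → average rank 5.
Site 2 values → pooled ranks: 8.1→5, 8.1→5, 7.3→3, 8.1→5
Mean rank = (5 + 5 + 3 + 5) / 4 = 4.50

4.50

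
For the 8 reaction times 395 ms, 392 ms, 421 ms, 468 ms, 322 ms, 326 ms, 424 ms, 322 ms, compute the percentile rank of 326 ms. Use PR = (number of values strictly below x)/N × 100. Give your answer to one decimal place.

N = 8.
Strictly below 326: 2. Equal to 326: 1.
PR = 2/8 × 100 = 25.0

25.0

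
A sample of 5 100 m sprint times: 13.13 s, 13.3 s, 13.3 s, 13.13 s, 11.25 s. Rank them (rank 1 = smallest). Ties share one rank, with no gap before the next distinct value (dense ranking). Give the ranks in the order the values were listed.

2, 3, 3, 2, 1

Sorted (ascending): 11.25, 13.13, 13.13, 13.3, 13.3
The 2 values of 13.13 share dense rank 2.
The 2 values of 13.3 share dense rank 3.
Remaining distinct values take the next consecutive integers.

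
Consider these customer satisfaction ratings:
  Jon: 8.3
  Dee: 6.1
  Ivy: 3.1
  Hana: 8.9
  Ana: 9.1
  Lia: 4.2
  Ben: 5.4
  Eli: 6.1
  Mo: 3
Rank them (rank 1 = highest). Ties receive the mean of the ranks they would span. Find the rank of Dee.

4.5

Sorted (descending): 9.1, 8.9, 8.3, 6.1, 6.1, 5.4, 4.2, 3.1, 3
The 2 values of 6.1 occupy positions 4–5 → average rank (4+5)/2 = 4.5.
Dee has value 6.1 → rank 4.5.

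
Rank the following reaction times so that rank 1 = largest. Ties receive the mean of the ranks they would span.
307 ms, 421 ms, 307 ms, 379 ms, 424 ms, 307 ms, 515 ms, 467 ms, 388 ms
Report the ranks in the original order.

Sorted (descending): 515, 467, 424, 421, 388, 379, 307, 307, 307
The 3 values of 307 occupy positions 7–9 → average rank 8.

8, 4, 8, 6, 3, 8, 1, 2, 5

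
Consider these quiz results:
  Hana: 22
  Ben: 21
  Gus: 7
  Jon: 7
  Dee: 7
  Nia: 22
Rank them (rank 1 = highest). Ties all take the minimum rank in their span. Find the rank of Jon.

4

Sorted (descending): 22, 22, 21, 7, 7, 7
The 2 values of 22 occupy positions 1–2 → each gets rank 1.
The 3 values of 7 occupy positions 4–6 → each gets rank 4.
Jon has value 7 → rank 4.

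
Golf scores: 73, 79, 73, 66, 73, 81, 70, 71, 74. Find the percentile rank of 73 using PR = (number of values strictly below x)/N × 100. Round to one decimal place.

33.3

N = 9.
Strictly below 73: 3. Equal to 73: 3.
PR = 3/9 × 100 = 33.3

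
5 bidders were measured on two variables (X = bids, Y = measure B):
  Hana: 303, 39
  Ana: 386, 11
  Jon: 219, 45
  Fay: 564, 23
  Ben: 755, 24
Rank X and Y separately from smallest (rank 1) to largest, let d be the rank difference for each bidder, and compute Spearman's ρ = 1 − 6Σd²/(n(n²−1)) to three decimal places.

Ranks of variable 1: 2, 3, 1, 4, 5
Ranks of variable 2: 4, 1, 5, 2, 3
d = r₁ − r₂: -2, 2, -4, 2, 2
d²: 4, 4, 16, 4, 4; Σd² = 32
ρ = 1 − 6·32/(5·24) = 1 − 192/120 = -0.600

-0.600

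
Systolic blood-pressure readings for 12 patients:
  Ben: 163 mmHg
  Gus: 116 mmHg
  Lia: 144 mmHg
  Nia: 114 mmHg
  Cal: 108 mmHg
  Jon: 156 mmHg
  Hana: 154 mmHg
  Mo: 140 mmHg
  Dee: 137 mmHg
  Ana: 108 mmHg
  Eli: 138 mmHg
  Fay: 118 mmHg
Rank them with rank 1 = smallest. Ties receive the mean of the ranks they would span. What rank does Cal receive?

Sorted (ascending): 108, 108, 114, 116, 118, 137, 138, 140, 144, 154, 156, 163
The 2 values of 108 occupy positions 1–2 → average rank (1+2)/2 = 1.5.
Cal has value 108 mmHg → rank 1.5.

1.5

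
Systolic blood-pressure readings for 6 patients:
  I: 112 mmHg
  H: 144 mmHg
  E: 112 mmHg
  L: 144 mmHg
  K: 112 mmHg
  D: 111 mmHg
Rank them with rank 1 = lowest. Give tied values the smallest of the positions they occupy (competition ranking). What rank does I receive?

2

Sorted (ascending): 111, 112, 112, 112, 144, 144
The 3 values of 112 occupy positions 2–4 → each gets rank 2.
The 2 values of 144 occupy positions 5–6 → each gets rank 5.
I has value 112 mmHg → rank 2.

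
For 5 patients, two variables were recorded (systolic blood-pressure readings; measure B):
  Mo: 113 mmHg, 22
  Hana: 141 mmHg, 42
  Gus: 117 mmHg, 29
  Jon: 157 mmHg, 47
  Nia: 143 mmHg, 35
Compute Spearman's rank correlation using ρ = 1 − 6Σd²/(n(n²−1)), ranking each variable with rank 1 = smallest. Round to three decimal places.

Ranks of variable 1: 1, 3, 2, 5, 4
Ranks of variable 2: 1, 4, 2, 5, 3
d = r₁ − r₂: 0, -1, 0, 0, 1
d²: 0, 1, 0, 0, 1; Σd² = 2
ρ = 1 − 6·2/(5·24) = 1 − 12/120 = 0.900

0.900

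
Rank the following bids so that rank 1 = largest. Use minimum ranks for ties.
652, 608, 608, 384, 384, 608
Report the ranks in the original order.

Sorted (descending): 652, 608, 608, 608, 384, 384
The 3 values of 608 occupy positions 2–4 → each gets rank 2.
The 2 values of 384 occupy positions 5–6 → each gets rank 5.

1, 2, 2, 5, 5, 2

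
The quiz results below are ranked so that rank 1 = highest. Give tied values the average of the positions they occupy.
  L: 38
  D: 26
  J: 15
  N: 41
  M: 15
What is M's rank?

Sorted (descending): 41, 38, 26, 15, 15
The 2 values of 15 occupy positions 4–5 → average rank (4+5)/2 = 4.5.
M has value 15 → rank 4.5.

4.5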